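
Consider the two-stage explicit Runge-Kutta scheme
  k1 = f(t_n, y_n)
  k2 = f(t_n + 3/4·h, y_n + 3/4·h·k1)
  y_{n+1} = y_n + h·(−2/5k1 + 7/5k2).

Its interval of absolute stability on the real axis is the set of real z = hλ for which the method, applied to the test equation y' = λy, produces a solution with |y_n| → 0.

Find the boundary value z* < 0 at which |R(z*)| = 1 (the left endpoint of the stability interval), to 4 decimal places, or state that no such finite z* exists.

Set f=λy, z=hλ:
  k1=λy_n ⇒ h·k1=z·y_n;  k2=λ(1+3/4z)y_n ⇒ h·k2=z(1+3/4z)y_n
  y_{n+1}/y_n = 1 − 2/5z + 7/5z(1+3/4z) = 1 + z + 21/20z²
  ⇒ R(z) = 1 + z + 21/20z².

Find x<0 with |R(x)|<1.
x=-1.69: |R|=2.3089
R=1: x+21/20x²=0 ⇒ x=−20/21=-0.9524; min R=1−1/(4·21/20)=0.7619>−1
Confirm numerically:
  x=-0.866: |R|=0.92145 <1
  x=-0.554: |R|=0.76826 <1
  x=-0.547: |R|=0.76717 <1
  x=-1.405: |R|=1.66773 >1
  x=-1.266: |R|=1.41689 >1
So |R|<1 on (-0.9524, 0).

z* = -0.9524.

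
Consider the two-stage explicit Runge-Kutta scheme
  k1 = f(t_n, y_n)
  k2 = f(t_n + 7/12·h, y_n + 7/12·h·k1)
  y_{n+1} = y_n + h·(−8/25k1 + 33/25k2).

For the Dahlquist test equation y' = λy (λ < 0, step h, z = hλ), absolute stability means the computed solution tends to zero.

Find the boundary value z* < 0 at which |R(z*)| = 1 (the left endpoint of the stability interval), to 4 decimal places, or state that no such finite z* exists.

Test eqn y'=λy, z=hλ:
  k1=λy_n ⇒ h·k1=z·y_n;  k2=λ(1+7/12z)y_n ⇒ h·k2=z(1+7/12z)y_n
  y_{n+1}/y_n = 1 − 8/25z + 33/25z(1+7/12z) = 1 + z + 77/100z²
  ⇒ R(z) = 1 + z + 77/100z².

Find x<0 with |R(x)|<1.
x=-0.41: |R|=0.7194
R=1: x+77/100x²=0 ⇒ x=−100/77=-1.2987; min R=1−1/(4·77/100)=0.6753>−1
Confirm numerically:
  x=-0.969: |R|=0.75400 <1
  x=-0.910: |R|=0.72764 <1
  x=-0.731: |R|=0.68046 <1
  x=-1.582: |R|=1.34510 >1
  x=-1.429: |R|=1.14337 >1
  x=-1.426: |R|=1.13978 >1
So |R|<1 on (-1.2987, 0).

left endpoint -1.2987.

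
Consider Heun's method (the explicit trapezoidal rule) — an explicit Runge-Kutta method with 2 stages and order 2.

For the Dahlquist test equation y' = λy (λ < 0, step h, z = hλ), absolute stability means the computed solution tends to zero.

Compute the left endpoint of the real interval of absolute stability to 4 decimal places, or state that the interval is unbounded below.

left endpoint -2.0000.

Set f=λy, z=hλ:
  order 2, 2-stage ⇒ R(z)=1+z+z^2/2
  (e.g. R(-1.6)=0.68000, |R|=0.68000)

Boundary: |R(x)|=1, x<0.
x=-1.6: |R|=0.6800
|R(-2.3)|=1.3450 |R(-0.88)|=0.5072 |R(-0.78)|=0.5242
Bisect:
  x_lo=-2.7478 |R|=2.0274  x_hi=-0.2038 |R|=0.8170
  mid=-1.47581 |R|=0.61320 →hi
  mid=-2.11181 |R|=1.11806 →lo
  mid=-1.79381 |R|=0.81507 →hi
  mid=-1.95281 |R|=0.95392 →hi
  mid=-2.03231 |R|=1.03283 →lo
  mid=-1.99256 |R|=0.99259 →hi
  mid=-2.01244 |R|=1.01251 →lo
  mid=-2.00250 |R|=1.00250 →lo
  mid=-1.99753 |R|=0.99753 →hi
  ...
  [-2.00001,-1.99986] ⇒ x*=-2.0000
So |R|<1 on (-2.0000, 0).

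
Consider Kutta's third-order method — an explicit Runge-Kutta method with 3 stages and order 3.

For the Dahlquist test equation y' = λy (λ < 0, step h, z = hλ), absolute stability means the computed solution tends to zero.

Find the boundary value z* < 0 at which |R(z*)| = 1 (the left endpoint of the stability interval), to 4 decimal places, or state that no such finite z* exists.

With y'=λy (z=hλ):
  order 3, 3-stage ⇒ R(z)=1+z+z^2/2+z^3/6
  (e.g. R(-1.67)=-0.05179, |R|=0.05179)

Need |R(x)|<1, x<0.
x=-1.67: |R|=0.0518
|R(-1.63)|=0.0233 |R(-1.5)|=0.0625 |R(-1.41)|=0.1168
Bisect:
  x_lo=-2.9084 |R|=1.7793  x_hi=-0.1279 |R|=0.8800
  mid=-1.51814 |R|=0.05108 →hi
  mid=-2.21329 |R|=0.57098 →hi
  mid=-2.56086 |R|=1.08088 →lo
  mid=-2.38707 |R|=0.80499 →hi
  mid=-2.47397 |R|=0.93737 →hi
  mid=-2.51741 |R|=1.00769 →lo
  mid=-2.49569 |R|=0.97218 →hi
  mid=-2.50655 |R|=0.98985 →hi
  mid=-2.51198 |R|=0.99875 →hi
  ...
  [-2.51283,-2.51266] ⇒ x*=-2.5127
Stable set (-2.5127, 0).

z* = -2.5127.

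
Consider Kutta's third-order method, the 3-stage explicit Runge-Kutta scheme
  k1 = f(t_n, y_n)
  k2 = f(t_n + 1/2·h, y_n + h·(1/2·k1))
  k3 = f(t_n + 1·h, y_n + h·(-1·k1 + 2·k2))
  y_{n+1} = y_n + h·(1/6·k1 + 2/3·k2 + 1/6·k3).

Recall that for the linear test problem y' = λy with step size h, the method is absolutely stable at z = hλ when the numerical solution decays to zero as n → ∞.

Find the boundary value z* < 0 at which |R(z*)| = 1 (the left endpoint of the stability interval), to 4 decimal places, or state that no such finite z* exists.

Set f=λy, z=hλ:
  order 3, 3-stage ⇒ R(z)=1+z+z^2/2+z^3/6
  (e.g. R(-1.62)=-0.01639, |R|=0.01639)

Solve |R(x)|<1 on ℝ⁻.
x=-1.62: |R|=0.0164
|R(-2.29)|=0.6694 |R(-2.24)|=0.6044 |R(-0.83)|=0.4192
Bisect:
  x_lo=-3.1834 |R|=2.4931  x_hi=-0.2602 |R|=0.7707
  mid=-1.72179 |R|=0.09024 →hi
  mid=-2.45259 |R|=0.90379 →hi
  mid=-2.81799 |R|=1.57710 →lo
  mid=-2.63529 |R|=1.21315 →lo
  mid=-2.54394 |R|=1.05203 →lo
  mid=-2.49827 |R|=0.97635 →hi
  mid=-2.52110 |R|=1.01379 →lo
  mid=-2.50968 |R|=0.99497 →hi
  mid=-2.51539 |R|=1.00436 →lo
  mid=-2.51254 |R|=0.99966 →hi
  ...
  [-2.51290,-2.51272] ⇒ x*=-2.5127
Interval (-2.5127, 0).

z* = -2.5127.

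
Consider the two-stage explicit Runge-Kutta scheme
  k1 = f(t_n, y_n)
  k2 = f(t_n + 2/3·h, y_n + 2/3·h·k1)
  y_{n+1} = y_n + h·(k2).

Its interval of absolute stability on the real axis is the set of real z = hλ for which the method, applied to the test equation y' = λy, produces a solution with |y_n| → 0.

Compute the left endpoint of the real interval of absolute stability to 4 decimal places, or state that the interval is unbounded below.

With y'=λy (z=hλ):
  k1=λy_n ⇒ h·k1=z·y_n;  k2=λ(1+2/3z)y_n ⇒ h·k2=z(1+2/3z)y_n
  y_{n+1}/y_n = 1 + z(1+2/3z) = 1 + z + 2/3z²
  R(z) = 1 + z + 2/3z².

Solve |R(x)|<1 on ℝ⁻.
x=-0.89: |R|=0.6381
R=1: x+2/3x²=0 ⇒ x=−3/2=-1.5000; min R=1−1/(4·2/3)=0.6250>−1
Confirm numerically:
  x=-1.281: |R|=0.81297 <1
  x=-1.083: |R|=0.69893 <1
  x=-1.071: |R|=0.69369 <1
  x=-0.815: |R|=0.62782 <1
  x=-2.056: |R|=1.76209 >1
  x=-1.569: |R|=1.07217 >1
  x=-1.547: |R|=1.04847 >1
So |R|<1 on (-1.5000, 0).

left endpoint -1.5000.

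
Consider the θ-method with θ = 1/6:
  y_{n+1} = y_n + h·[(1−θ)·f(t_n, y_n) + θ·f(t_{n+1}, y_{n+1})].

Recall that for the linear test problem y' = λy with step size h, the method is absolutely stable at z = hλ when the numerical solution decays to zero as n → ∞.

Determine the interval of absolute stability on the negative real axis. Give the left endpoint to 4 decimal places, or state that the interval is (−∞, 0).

(-3.0000, 0).

On y'=λy, z=hλ:
  y_{n+1} = y_n + z·[5/6·y_n + 1/6·y_{n+1}] ⇒ (1 − 1/6z)y_{n+1} = (1 + 5/6z)y_n
  so R(z) = (1 + 5/6z)/(1 − 1/6z).

Need |R(x)|<1, x<0.
x=-1.65: |R|=0.2941
R=−1: 1+5/6x = −1+1/6x ⇒ -2/3x=2 ⇒ x=2/(-2/3)=-3.0000
Confirm numerically:
  x=-2.477: |R|=0.75321 <1
  x=-2.472: |R|=0.75071 <1
  x=-2.180: |R|=0.59902 <1
  x=-3.488: |R|=1.20573 >1
  x=-3.298: |R|=1.12820 >1
So |R|<1 on (-3.0000, 0).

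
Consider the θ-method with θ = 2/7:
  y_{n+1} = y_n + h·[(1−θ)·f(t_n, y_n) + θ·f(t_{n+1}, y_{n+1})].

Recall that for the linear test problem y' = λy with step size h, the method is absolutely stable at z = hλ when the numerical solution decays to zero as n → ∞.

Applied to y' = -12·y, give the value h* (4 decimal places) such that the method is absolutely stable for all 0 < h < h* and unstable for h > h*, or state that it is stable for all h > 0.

(-4.6667,0); λ=-12 ⇒ h* = (14/3)/12 = 0.3889.

On y'=λy, z=hλ:
  y_{n+1} = y_n + z·[5/7·y_n + 2/7·y_{n+1}] ⇒ (1 − 2/7z)y_{n+1} = (1 + 5/7z)y_n
  ⇒ R(z) = (1 + 5/7z)/(1 − 2/7z).

Boundary: |R(x)|=1, x<0.
x=-1.72: |R|=0.1533
R=−1: 1+5/7x = −1+2/7x ⇒ -3/7x=2 ⇒ x=2/(-3/7)=-4.6667
Confirm numerically:
  x=-3.464: |R|=0.74095 <1
  x=-3.346: |R|=0.71063 <1
  x=-3.160: |R|=0.66066 <1
  x=-5.186: |R|=1.08968 >1
  x=-4.795: |R|=1.02321 >1
Stable set (-4.6667, 0).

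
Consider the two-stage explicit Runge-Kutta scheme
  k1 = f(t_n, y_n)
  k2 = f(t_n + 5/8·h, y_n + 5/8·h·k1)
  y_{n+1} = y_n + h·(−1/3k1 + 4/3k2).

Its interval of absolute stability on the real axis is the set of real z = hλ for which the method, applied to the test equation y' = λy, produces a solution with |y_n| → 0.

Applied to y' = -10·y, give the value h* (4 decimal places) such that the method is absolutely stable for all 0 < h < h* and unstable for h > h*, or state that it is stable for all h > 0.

(-1.2000,0); λ=-10 ⇒ h* = (6/5)/10 = 0.1200.

With y'=λy (z=hλ):
  k1=λy_n ⇒ h·k1=z·y_n;  k2=λ(1+5/8z)y_n ⇒ h·k2=z(1+5/8z)y_n
  y_{n+1}/y_n = 1 − 1/3z + 4/3z(1+5/8z) = 1 + z + 5/6z²
  R(z) = 1 + z + 5/6z².

Solve |R(x)|<1 on ℝ⁻.
x=-0.92: |R|=0.7853
R=1: x+5/6x²=0 ⇒ x=−6/5=-1.2000; min R=1−1/(4·5/6)=0.7000>−1
Confirm numerically:
  x=-0.951: |R|=0.80267 <1
  x=-0.686: |R|=0.70616 <1
  x=-0.647: |R|=0.70184 <1
  x=-0.619: |R|=0.70030 <1
  x=-1.723: |R|=1.75094 >1
  x=-1.697: |R|=1.70284 >1
  x=-1.685: |R|=1.68102 >1
Interval (-1.2000, 0).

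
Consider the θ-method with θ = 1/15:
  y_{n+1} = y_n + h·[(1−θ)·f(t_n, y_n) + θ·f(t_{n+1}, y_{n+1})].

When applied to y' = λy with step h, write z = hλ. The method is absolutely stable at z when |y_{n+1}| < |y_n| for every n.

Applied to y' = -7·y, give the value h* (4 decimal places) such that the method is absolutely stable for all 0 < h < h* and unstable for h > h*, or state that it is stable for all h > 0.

Set f=λy, z=hλ:
  y_{n+1} = y_n + z·[14/15·y_n + 1/15·y_{n+1}] ⇒ (1 − 1/15z)y_{n+1} = (1 + 14/15z)y_n
  Hence R(z) = (1 + 14/15z)/(1 − 1/15z).

Need |R(x)|<1, x<0.
x=-0.43: |R|=0.5820
R=−1: 1+14/15x = −1+1/15x ⇒ -13/15x=2 ⇒ x=2/(-13/15)=-2.3077
Confirm numerically:
  x=-2.019: |R|=0.77948 <1
  x=-1.686: |R|=0.51564 <1
  x=-1.392: |R|=0.27379 <1
  x=-2.770: |R|=1.33821 >1
  x=-2.684: |R|=1.27663 >1
  x=-2.455: |R|=1.10971 >1
Interval (-2.3077, 0).

(-2.3077,0); λ=-7 ⇒ h* = (30/13)/7 = 0.3297.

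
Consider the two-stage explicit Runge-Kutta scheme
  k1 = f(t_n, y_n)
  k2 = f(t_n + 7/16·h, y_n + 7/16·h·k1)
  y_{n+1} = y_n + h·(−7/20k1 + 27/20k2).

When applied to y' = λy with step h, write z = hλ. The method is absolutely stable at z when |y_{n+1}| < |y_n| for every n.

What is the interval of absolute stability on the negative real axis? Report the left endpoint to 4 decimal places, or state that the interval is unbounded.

z∈(-1.6931,0).

Test eqn y'=λy, z=hλ:
  k1=λy_n ⇒ h·k1=z·y_n;  k2=λ(1+7/16z)y_n ⇒ h·k2=z(1+7/16z)y_n
  y_{n+1}/y_n = 1 − 7/20z + 27/20z(1+7/16z) = 1 + z + 189/320z²
  R(z) = 1 + z + 189/320z².

Solve |R(x)|<1 on ℝ⁻.
x=-0.4: |R|=0.6945
R=1: x+189/320x²=0 ⇒ x=−320/189=-1.6931; min R=1−1/(4·189/320)=0.5767>−1
Confirm numerically:
  x=-1.551: |R|=0.86981 <1
  x=-1.503: |R|=0.83123 <1
  x=-1.443: |R|=0.78683 <1
  x=-0.857: |R|=0.57678 <1
  x=-1.993: |R|=1.35299 >1
  x=-1.830: |R|=1.14794 >1
So |R|<1 on (-1.6931, 0).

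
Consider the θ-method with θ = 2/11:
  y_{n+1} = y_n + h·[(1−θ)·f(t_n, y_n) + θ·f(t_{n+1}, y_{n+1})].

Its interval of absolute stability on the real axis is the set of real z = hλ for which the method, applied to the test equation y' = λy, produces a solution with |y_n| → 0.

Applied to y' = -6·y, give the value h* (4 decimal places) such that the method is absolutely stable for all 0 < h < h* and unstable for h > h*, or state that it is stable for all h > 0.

(-3.1429,0); λ=-6 ⇒ h* = (22/7)/6 = 0.5238.

With y'=λy (z=hλ):
  y_{n+1} = y_n + z·[9/11·y_n + 2/11·y_{n+1}] ⇒ (1 − 2/11z)y_{n+1} = (1 + 9/11z)y_n
  R(z) = (1 + 9/11z)/(1 − 2/11z).

Find x<0 with |R(x)|<1.
x=-1.73: |R|=0.3160
R=−1: 1+9/11x = −1+2/11x ⇒ -7/11x=2 ⇒ x=2/(-7/11)=-3.1429
Confirm numerically:
  x=-2.985: |R|=0.93489 <1
  x=-2.806: |R|=0.85805 <1
  x=-2.083: |R|=0.51081 <1
  x=-1.803: |R|=0.35787 <1
  x=-3.433: |R|=1.11368 >1
  x=-3.431: |R|=1.11292 >1
Interval (-3.1429, 0).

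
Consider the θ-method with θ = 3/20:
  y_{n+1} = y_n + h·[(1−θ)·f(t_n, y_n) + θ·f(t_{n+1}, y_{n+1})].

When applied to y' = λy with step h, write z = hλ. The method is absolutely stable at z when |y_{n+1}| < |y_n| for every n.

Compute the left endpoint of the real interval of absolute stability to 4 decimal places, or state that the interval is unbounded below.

With y'=λy (z=hλ):
  y_{n+1} = y_n + z·[17/20·y_n + 3/20·y_{n+1}] ⇒ (1 − 3/20z)y_{n+1} = (1 + 17/20z)y_n
  Hence R(z) = (1 + 17/20z)/(1 − 3/20z).

Boundary: |R(x)|=1, x<0.
x=-1.19: |R|=0.0098
R=−1: 1+17/20x = −1+3/20x ⇒ -7/10x=2 ⇒ x=2/(-7/10)=-2.8571
Confirm numerically:
  x=-2.618: |R|=0.87980 <1
  x=-2.578: |R|=0.85909 <1
  x=-1.628: |R|=0.30847 <1
  x=-3.019: |R|=1.07798 >1
  x=-2.935: |R|=1.03784 >1
So |R|<1 on (-2.8571, 0).

z* = -2.8571.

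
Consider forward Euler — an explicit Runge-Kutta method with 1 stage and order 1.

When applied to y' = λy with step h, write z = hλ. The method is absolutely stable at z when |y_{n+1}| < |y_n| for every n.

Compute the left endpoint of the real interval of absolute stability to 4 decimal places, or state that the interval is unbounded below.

Test eqn y'=λy, z=hλ:
  order 1, 1-stage ⇒ R(z)=1+z
  (e.g. R(-0.66)=0.34000, |R|=0.34000)

Need |R(x)|<1, x<0.
x=-0.66: |R|=0.3400
|R(-1.6)|=0.6000 |R(-1.09)|=0.0900 |R(-0.92)|=0.0800
Bisect:
  x_lo=-2.7542 |R|=1.7542  x_hi=-0.2948 |R|=0.7052
  mid=-1.52448 |R|=0.52448 →hi
  mid=-2.13934 |R|=1.13934 →lo
  mid=-1.83191 |R|=0.83191 →hi
  mid=-1.98563 |R|=0.98563 →hi
  mid=-2.06249 |R|=1.06249 →lo
  mid=-2.02406 |R|=1.02406 →lo
  mid=-2.00484 |R|=1.00484 →lo
  mid=-1.99523 |R|=0.99523 →hi
  mid=-2.00004 |R|=1.00004 →lo
  mid=-1.99764 |R|=0.99764 →hi
  ...
  [-2.00004,-1.99989] ⇒ x*=-2.0000
Interval (-2.0000, 0).

left endpoint -2.0000.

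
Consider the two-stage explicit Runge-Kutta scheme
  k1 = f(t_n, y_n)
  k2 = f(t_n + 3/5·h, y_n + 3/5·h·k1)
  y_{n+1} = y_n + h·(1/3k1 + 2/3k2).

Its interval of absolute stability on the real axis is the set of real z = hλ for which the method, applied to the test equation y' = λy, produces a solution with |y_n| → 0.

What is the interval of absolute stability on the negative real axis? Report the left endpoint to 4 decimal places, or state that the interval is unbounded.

z∈(-2.5000,0).

On y'=λy, z=hλ:
  k1=λy_n ⇒ h·k1=z·y_n;  k2=λ(1+3/5z)y_n ⇒ h·k2=z(1+3/5z)y_n
  y_{n+1}/y_n = 1 + 1/3z + 2/3z(1+3/5z) = 1 + z + 2/5z²
  so R(z) = 1 + z + 2/5z².

Find x<0 with |R(x)|<1.
x=-1.58: |R|=0.4186
R=1: x+2/5x²=0 ⇒ x=−5/2=-2.5000; min R=1−1/(4·2/5)=0.3750>−1
Confirm numerically:
  x=-1.652: |R|=0.43964 <1
  x=-1.642: |R|=0.43647 <1
  x=-1.270: |R|=0.37516 <1
  x=-2.952: |R|=1.53372 >1
  x=-2.531: |R|=1.03138 >1
Stable set (-2.5000, 0).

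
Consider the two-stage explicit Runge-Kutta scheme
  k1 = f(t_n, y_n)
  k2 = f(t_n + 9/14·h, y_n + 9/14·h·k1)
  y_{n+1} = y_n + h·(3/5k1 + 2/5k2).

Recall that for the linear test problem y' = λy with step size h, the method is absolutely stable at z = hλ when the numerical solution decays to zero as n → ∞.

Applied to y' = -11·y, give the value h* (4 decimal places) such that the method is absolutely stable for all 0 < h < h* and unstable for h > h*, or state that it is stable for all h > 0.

(-3.8889,0); λ=-11 ⇒ h* = (35/9)/11 = 0.3535.

Test eqn y'=λy, z=hλ:
  k1=λy_n ⇒ h·k1=z·y_n;  k2=λ(1+9/14z)y_n ⇒ h·k2=z(1+9/14z)y_n
  y_{n+1}/y_n = 1 + 3/5z + 2/5z(1+9/14z) = 1 + z + 9/35z²
  ⇒ R(z) = 1 + z + 9/35z².

Need |R(x)|<1, x<0.
x=-1.36: |R|=0.1156
R=1: x+9/35x²=0 ⇒ x=−35/9=-3.8889; min R=1−1/(4·9/35)=0.0278>−1
Confirm numerically:
  x=-3.785: |R|=0.89889 <1
  x=-3.532: |R|=0.67586 <1
  x=-1.708: |R|=0.04215 <1
  x=-4.456: |R|=1.64981 >1
  x=-4.389: |R|=1.56443 >1
  x=-4.095: |R|=1.21703 >1
Stable set (-3.8889, 0).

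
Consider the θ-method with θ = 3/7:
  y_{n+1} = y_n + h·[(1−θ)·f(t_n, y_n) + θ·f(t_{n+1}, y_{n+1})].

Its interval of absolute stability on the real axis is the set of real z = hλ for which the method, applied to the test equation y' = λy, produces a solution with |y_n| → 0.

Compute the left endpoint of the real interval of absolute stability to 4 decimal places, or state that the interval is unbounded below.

left endpoint -14.0000.

With y'=λy (z=hλ):
  y_{n+1} = y_n + z·[4/7·y_n + 3/7·y_{n+1}] ⇒ (1 − 3/7z)y_{n+1} = (1 + 4/7z)y_n
  Hence R(z) = (1 + 4/7z)/(1 − 3/7z).

Find x<0 with |R(x)|<1.
x=-0.51: |R|=0.5815
R=−1: 1+4/7x = −1+3/7x ⇒ -1/7x=2 ⇒ x=2/(-1/7)=-14.0000
Confirm numerically:
  x=-13.708: |R|=0.99393 <1
  x=-12.189: |R|=0.95843 <1
  x=-9.836: |R|=0.88594 <1
  x=-8.351: |R|=0.82376 <1
  x=-14.510: |R|=1.01009 >1
  x=-14.368: |R|=1.00734 >1
  x=-14.137: |R|=1.00277 >1
Interval (-14.0000, 0).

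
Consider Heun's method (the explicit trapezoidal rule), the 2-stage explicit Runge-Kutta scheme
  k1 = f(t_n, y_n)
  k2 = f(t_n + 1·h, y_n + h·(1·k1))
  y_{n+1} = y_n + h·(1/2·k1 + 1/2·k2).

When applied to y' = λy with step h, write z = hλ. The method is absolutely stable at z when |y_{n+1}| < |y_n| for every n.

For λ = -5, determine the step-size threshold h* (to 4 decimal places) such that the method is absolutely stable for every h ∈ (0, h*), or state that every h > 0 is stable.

Set f=λy, z=hλ:
  order 2, 2-stage ⇒ R(z)=1+z+z^2/2
  (e.g. R(-1.76)=0.78880, |R|=0.78880)

Find x<0 with |R(x)|<1.
x=-1.76: |R|=0.7888
|R(-2.05)|=1.0512 |R(-1.45)|=0.6013 |R(-1.37)|=0.5685
Bisect:
  x_lo=-2.6901 |R|=1.9282  x_hi=-0.0711 |R|=0.9314
  mid=-1.38062 |R|=0.57244 →hi
  mid=-2.03536 |R|=1.03598 →lo
  mid=-1.70799 |R|=0.75063 →hi
  mid=-1.87167 |R|=0.87991 →hi
  mid=-1.95352 |R|=0.95460 →hi
  mid=-1.99444 |R|=0.99445 →hi
  mid=-2.01490 |R|=1.01501 →lo
  mid=-2.00467 |R|=1.00468 →lo
  mid=-1.99955 |R|=0.99955 →hi
  ...
  [-2.00003,-1.99987] ⇒ x*=-2.0000
So |R|<1 on (-2.0000, 0).

(-2.0000,0); λ=-5 ⇒ h* = 0.4000.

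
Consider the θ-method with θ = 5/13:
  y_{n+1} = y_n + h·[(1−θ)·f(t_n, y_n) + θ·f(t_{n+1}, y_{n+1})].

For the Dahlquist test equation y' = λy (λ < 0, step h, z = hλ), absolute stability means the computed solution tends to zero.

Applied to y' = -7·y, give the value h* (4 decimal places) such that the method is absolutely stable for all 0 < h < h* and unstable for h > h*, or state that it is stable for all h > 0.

With y'=λy (z=hλ):
  y_{n+1} = y_n + z·[8/13·y_n + 5/13·y_{n+1}] ⇒ (1 − 5/13z)y_{n+1} = (1 + 8/13z)y_n
  Hence R(z) = (1 + 8/13z)/(1 − 5/13z).

Need |R(x)|<1, x<0.
x=-0.79: |R|=0.3941
R=−1: 1+8/13x = −1+5/13x ⇒ -3/13x=2 ⇒ x=2/(-3/13)=-8.6667
Confirm numerically:
  x=-6.397: |R|=0.84864 <1
  x=-6.388: |R|=0.84789 <1
  x=-6.326: |R|=0.84266 <1
  x=-4.532: |R|=0.65216 <1
  x=-9.176: |R|=1.02595 >1
  x=-8.956: |R|=1.01502 >1
  x=-8.896: |R|=1.01197 >1
Interval (-8.6667, 0).

(-8.6667,0); λ=-7 ⇒ h* = (26/3)/7 = 1.2381.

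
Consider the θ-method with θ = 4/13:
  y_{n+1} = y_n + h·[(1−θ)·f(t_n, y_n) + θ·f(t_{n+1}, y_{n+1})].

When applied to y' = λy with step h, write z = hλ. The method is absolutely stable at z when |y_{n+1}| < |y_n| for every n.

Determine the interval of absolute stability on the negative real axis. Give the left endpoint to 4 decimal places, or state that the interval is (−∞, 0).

z∈(-5.2000,0).

On y'=λy, z=hλ:
  y_{n+1} = y_n + z·[9/13·y_n + 4/13·y_{n+1}] ⇒ (1 − 4/13z)y_{n+1} = (1 + 9/13z)y_n
  R(z) = (1 + 9/13z)/(1 − 4/13z).

Find x<0 with |R(x)|<1.
x=-1.6: |R|=0.0722
R=−1: 1+9/13x = −1+4/13x ⇒ -5/13x=2 ⇒ x=2/(-5/13)=-5.2000
Confirm numerically:
  x=-5.089: |R|=0.98336 <1
  x=-2.856: |R|=0.52014 <1
  x=-2.802: |R|=0.50471 <1
  x=-2.601: |R|=0.44475 <1
  x=-5.731: |R|=1.07391 >1
  x=-5.729: |R|=1.07364 >1
  x=-5.720: |R|=1.07246 >1
So |R|<1 on (-5.2000, 0).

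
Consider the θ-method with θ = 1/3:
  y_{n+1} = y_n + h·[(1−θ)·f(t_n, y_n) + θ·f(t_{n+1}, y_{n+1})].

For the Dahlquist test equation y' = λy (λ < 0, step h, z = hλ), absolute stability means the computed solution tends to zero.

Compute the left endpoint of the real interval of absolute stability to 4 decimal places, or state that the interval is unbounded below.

On y'=λy, z=hλ:
  y_{n+1} = y_n + z·[2/3·y_n + 1/3·y_{n+1}] ⇒ (1 − 1/3z)y_{n+1} = (1 + 2/3z)y_n
  ⇒ R(z) = (1 + 2/3z)/(1 − 1/3z).

Boundary: |R(x)|=1, x<0.
x=-1.38: |R|=0.0548
R=−1: 1+2/3x = −1+1/3x ⇒ -1/3x=2 ⇒ x=2/(-1/3)=-6.0000
Confirm numerically:
  x=-5.980: |R|=0.99777 <1
  x=-4.491: |R|=0.79856 <1
  x=-2.711: |R|=0.42409 <1
  x=-6.376: |R|=1.04010 >1
  x=-6.265: |R|=1.02860 >1
  x=-6.100: |R|=1.01099 >1
So |R|<1 on (-6.0000, 0).

left endpoint -6.0000.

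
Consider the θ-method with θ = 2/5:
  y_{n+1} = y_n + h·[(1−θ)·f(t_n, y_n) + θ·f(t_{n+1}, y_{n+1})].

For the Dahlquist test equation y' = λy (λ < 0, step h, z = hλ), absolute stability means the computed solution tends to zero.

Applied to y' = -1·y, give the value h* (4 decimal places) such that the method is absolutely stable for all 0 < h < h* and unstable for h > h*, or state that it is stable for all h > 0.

(-10.0000,0); λ=-1 ⇒ h* = (10)/1 = 10.0000.

With y'=λy (z=hλ):
  y_{n+1} = y_n + z·[3/5·y_n + 2/5·y_{n+1}] ⇒ (1 − 2/5z)y_{n+1} = (1 + 3/5z)y_n
  so R(z) = (1 + 3/5z)/(1 − 2/5z).

Boundary: |R(x)|=1, x<0.
x=-0.84: |R|=0.3713
R=−1: 1+3/5x = −1+2/5x ⇒ -1/5x=2 ⇒ x=2/(-1/5)=-10.0000
Confirm numerically:
  x=-9.073: |R|=0.95995 <1
  x=-8.474: |R|=0.93047 <1
  x=-7.571: |R|=0.87941 <1
  x=-10.431: |R|=1.01667 >1
  x=-10.181: |R|=1.00714 >1
So |R|<1 on (-10.0000, 0).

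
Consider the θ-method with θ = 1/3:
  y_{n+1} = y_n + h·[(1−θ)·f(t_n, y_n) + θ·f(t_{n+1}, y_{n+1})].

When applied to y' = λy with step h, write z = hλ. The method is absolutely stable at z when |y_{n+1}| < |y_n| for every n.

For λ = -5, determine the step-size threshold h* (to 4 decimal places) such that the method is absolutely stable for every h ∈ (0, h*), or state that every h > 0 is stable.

Test eqn y'=λy, z=hλ:
  y_{n+1} = y_n + z·[2/3·y_n + 1/3·y_{n+1}] ⇒ (1 − 1/3z)y_{n+1} = (1 + 2/3z)y_n
  so R(z) = (1 + 2/3z)/(1 − 1/3z).

Boundary: |R(x)|=1, x<0.
x=-1.54: |R|=0.0176
R=−1: 1+2/3x = −1+1/3x ⇒ -1/3x=2 ⇒ x=2/(-1/3)=-6.0000
Confirm numerically:
  x=-5.185: |R|=0.90043 <1
  x=-3.121: |R|=0.52965 <1
  x=-2.417: |R|=0.33856 <1
  x=-6.377: |R|=1.04020 >1
  x=-6.372: |R|=1.03969 >1
  x=-6.090: |R|=1.00990 >1
Stable set (-6.0000, 0).

(-6.0000,0); λ=-5 ⇒ h* = (6)/5 = 1.2000.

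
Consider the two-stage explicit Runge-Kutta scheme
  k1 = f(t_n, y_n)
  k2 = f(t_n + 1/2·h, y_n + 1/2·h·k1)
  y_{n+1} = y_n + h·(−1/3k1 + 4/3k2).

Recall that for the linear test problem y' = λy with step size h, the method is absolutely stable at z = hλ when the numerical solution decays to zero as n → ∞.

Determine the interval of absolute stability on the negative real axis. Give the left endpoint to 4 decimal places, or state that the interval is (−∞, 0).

Set f=λy, z=hλ:
  k1=λy_n ⇒ h·k1=z·y_n;  k2=λ(1+1/2z)y_n ⇒ h·k2=z(1+1/2z)y_n
  y_{n+1}/y_n = 1 − 1/3z + 4/3z(1+1/2z) = 1 + z + 2/3z²
  ⇒ R(z) = 1 + z + 2/3z².

Find x<0 with |R(x)|<1.
x=-0.73: |R|=0.6253
R=1: x+2/3x²=0 ⇒ x=−3/2=-1.5000; min R=1−1/(4·2/3)=0.6250>−1
Confirm numerically:
  x=-1.458: |R|=0.95918 <1
  x=-1.295: |R|=0.82302 <1
  x=-0.996: |R|=0.66534 <1
  x=-0.771: |R|=0.62529 <1
  x=-1.856: |R|=1.44049 >1
  x=-1.601: |R|=1.10780 >1
Interval (-1.5000, 0).

(-1.5000, 0).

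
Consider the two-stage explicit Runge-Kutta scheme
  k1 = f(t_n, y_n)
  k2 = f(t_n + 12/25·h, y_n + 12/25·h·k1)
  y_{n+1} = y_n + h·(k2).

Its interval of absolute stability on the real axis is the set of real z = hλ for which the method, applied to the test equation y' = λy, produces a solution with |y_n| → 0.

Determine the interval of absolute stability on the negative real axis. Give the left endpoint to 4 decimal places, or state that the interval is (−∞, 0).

z∈(-2.0833,0).

Set f=λy, z=hλ:
  k1=λy_n ⇒ h·k1=z·y_n;  k2=λ(1+12/25z)y_n ⇒ h·k2=z(1+12/25z)y_n
  y_{n+1}/y_n = 1 + z(1+12/25z) = 1 + z + 12/25z²
  ⇒ R(z) = 1 + z + 12/25z².

Need |R(x)|<1, x<0.
x=-0.31: |R|=0.7361
R=1: x+12/25x²=0 ⇒ x=−25/12=-2.0833; min R=1−1/(4·12/25)=0.4792>−1
Confirm numerically:
  x=-1.628: |R|=0.64418 <1
  x=-1.428: |R|=0.55081 <1
  x=-1.410: |R|=0.54429 <1
  x=-0.851: |R|=0.49662 <1
  x=-2.405: |R|=1.37133 >1
  x=-2.354: |R|=1.30583 >1
  x=-2.105: |R|=1.02189 >1
So |R|<1 on (-2.0833, 0).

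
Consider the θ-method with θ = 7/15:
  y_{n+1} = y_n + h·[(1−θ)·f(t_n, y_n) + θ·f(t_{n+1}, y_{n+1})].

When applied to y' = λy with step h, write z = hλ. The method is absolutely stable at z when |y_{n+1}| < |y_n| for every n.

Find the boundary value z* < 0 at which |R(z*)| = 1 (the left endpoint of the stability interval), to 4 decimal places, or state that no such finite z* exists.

Test eqn y'=λy, z=hλ:
  y_{n+1} = y_n + z·[8/15·y_n + 7/15·y_{n+1}] ⇒ (1 − 7/15z)y_{n+1} = (1 + 8/15z)y_n
  R(z) = (1 + 8/15z)/(1 − 7/15z).

Need |R(x)|<1, x<0.
x=-0.85: |R|=0.3914
R=−1: 1+8/15x = −1+7/15x ⇒ -1/15x=2 ⇒ x=2/(-1/15)=-30.0000
Confirm numerically:
  x=-24.041: |R|=0.96749 <1
  x=-19.465: |R|=0.93035 <1
  x=-14.411: |R|=0.86547 <1
  x=-13.978: |R|=0.85802 <1
  x=-30.532: |R|=1.00233 >1
  x=-30.433: |R|=1.00190 >1
  x=-30.286: |R|=1.00126 >1
So |R|<1 on (-30.0000, 0).

left endpoint -30.0000.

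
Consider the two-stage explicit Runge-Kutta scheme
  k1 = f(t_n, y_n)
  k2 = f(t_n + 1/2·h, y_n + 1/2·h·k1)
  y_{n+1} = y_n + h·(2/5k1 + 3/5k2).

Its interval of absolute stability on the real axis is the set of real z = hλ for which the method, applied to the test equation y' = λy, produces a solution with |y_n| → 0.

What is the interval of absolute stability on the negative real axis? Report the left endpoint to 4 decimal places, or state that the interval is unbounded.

(-3.3333, 0).

Test eqn y'=λy, z=hλ:
  k1=λy_n ⇒ h·k1=z·y_n;  k2=λ(1+1/2z)y_n ⇒ h·k2=z(1+1/2z)y_n
  y_{n+1}/y_n = 1 + 2/5z + 3/5z(1+1/2z) = 1 + z + 3/10z²
  so R(z) = 1 + z + 3/10z².

Find x<0 with |R(x)|<1.
x=-1.77: |R|=0.1699
R=1: x+3/10x²=0 ⇒ x=−10/3=-3.3333; min R=1−1/(4·3/10)=0.1667>−1
Confirm numerically:
  x=-3.274: |R|=0.94172 <1
  x=-1.943: |R|=0.18957 <1
  x=-1.705: |R|=0.16711 <1
  x=-1.340: |R|=0.19868 <1
  x=-3.733: |R|=1.44759 >1
  x=-3.420: |R|=1.08892 >1
Stable set (-3.3333, 0).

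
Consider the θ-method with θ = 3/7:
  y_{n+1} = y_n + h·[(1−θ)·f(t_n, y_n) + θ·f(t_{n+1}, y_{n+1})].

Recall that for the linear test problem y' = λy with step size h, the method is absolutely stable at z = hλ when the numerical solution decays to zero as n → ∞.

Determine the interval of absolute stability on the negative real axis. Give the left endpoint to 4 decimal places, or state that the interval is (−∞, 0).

z∈(-14.0000,0).

On y'=λy, z=hλ:
  y_{n+1} = y_n + z·[4/7·y_n + 3/7·y_{n+1}] ⇒ (1 − 3/7z)y_{n+1} = (1 + 4/7z)y_n
  Hence R(z) = (1 + 4/7z)/(1 − 3/7z).

Boundary: |R(x)|=1, x<0.
x=-1.27: |R|=0.1776
R=−1: 1+4/7x = −1+3/7x ⇒ -1/7x=2 ⇒ x=2/(-1/7)=-14.0000
Confirm numerically:
  x=-12.375: |R|=0.96317 <1
  x=-11.938: |R|=0.95184 <1
  x=-11.587: |R|=0.94222 <1
  x=-8.506: |R|=0.83105 <1
  x=-14.504: |R|=1.00998 >1
  x=-14.429: |R|=1.00853 >1
  x=-14.401: |R|=1.00799 >1
Stable set (-14.0000, 0).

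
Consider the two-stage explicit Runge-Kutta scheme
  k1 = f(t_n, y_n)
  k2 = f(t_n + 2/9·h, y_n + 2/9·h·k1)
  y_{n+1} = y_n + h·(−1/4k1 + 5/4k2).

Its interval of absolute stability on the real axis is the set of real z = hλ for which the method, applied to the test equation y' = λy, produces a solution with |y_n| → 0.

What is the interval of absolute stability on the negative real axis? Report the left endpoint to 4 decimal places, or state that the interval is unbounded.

(-3.6000, 0).

Test eqn y'=λy, z=hλ:
  k1=λy_n ⇒ h·k1=z·y_n;  k2=λ(1+2/9z)y_n ⇒ h·k2=z(1+2/9z)y_n
  y_{n+1}/y_n = 1 − 1/4z + 5/4z(1+2/9z) = 1 + z + 5/18z²
  so R(z) = 1 + z + 5/18z².

Solve |R(x)|<1 on ℝ⁻.
x=-0.46: |R|=0.5988
R=1: x+5/18x²=0 ⇒ x=−18/5=-3.6000; min R=1−1/(4·5/18)=0.1000>−1
Confirm numerically:
  x=-2.929: |R|=0.45407 <1
  x=-2.069: |R|=0.12010 <1
  x=-1.978: |R|=0.10880 <1
  x=-4.073: |R|=1.53515 >1
  x=-3.959: |R|=1.39480 >1
  x=-3.645: |R|=1.04556 >1
Interval (-3.6000, 0).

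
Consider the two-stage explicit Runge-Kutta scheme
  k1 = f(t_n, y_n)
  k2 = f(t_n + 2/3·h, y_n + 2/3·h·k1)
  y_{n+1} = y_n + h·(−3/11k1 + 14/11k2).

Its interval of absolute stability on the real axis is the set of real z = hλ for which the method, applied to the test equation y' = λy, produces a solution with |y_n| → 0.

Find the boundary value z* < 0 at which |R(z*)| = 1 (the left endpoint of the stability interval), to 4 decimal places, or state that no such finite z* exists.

z* = -1.1786.

On y'=λy, z=hλ:
  k1=λy_n ⇒ h·k1=z·y_n;  k2=λ(1+2/3z)y_n ⇒ h·k2=z(1+2/3z)y_n
  y_{n+1}/y_n = 1 − 3/11z + 14/11z(1+2/3z) = 1 + z + 28/33z²
  ⇒ R(z) = 1 + z + 28/33z².

Find x<0 with |R(x)|<1.
x=-1.6: |R|=1.5721
R=1: x+28/33x²=0 ⇒ x=−33/28=-1.1786; min R=1−1/(4·28/33)=0.7054>−1
Confirm numerically:
  x=-1.085: |R|=0.91386 <1
  x=-0.873: |R|=0.77365 <1
  x=-0.815: |R|=0.74858 <1
  x=-1.572: |R|=1.52476 >1
  x=-1.309: |R|=1.14486 >1
  x=-1.247: |R|=1.07240 >1
Stable set (-1.1786, 0).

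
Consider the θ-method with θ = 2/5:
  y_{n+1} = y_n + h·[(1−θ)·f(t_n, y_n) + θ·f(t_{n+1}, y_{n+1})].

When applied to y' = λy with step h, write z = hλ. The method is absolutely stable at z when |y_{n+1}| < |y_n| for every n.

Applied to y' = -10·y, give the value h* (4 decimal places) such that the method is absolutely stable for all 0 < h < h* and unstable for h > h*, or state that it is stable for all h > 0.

Set f=λy, z=hλ:
  y_{n+1} = y_n + z·[3/5·y_n + 2/5·y_{n+1}] ⇒ (1 − 2/5z)y_{n+1} = (1 + 3/5z)y_n
  Hence R(z) = (1 + 3/5z)/(1 − 2/5z).

Boundary: |R(x)|=1, x<0.
x=-0.38: |R|=0.6701
R=−1: 1+3/5x = −1+2/5x ⇒ -1/5x=2 ⇒ x=2/(-1/5)=-10.0000
Confirm numerically:
  x=-9.724: |R|=0.98871 <1
  x=-9.513: |R|=0.97973 <1
  x=-8.718: |R|=0.94286 <1
  x=-4.745: |R|=0.63734 <1
  x=-10.507: |R|=1.01949 >1
  x=-10.414: |R|=1.01603 >1
  x=-10.339: |R|=1.01320 >1
Stable set (-10.0000, 0).

(-10.0000,0); λ=-10 ⇒ h* = (10)/10 = 1.0000.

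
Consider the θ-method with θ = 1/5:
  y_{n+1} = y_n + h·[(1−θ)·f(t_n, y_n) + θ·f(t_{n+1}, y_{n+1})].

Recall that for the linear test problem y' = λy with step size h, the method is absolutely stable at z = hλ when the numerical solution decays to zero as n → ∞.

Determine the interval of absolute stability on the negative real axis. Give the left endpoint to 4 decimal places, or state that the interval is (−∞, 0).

Set f=λy, z=hλ:
  y_{n+1} = y_n + z·[4/5·y_n + 1/5·y_{n+1}] ⇒ (1 − 1/5z)y_{n+1} = (1 + 4/5z)y_n
  Hence R(z) = (1 + 4/5z)/(1 − 1/5z).

Boundary: |R(x)|=1, x<0.
x=-1.73: |R|=0.2853
R=−1: 1+4/5x = −1+1/5x ⇒ -3/5x=2 ⇒ x=2/(-3/5)=-3.3333
Confirm numerically:
  x=-3.067: |R|=0.90095 <1
  x=-2.427: |R|=0.63390 <1
  x=-2.236: |R|=0.54505 <1
  x=-3.746: |R|=1.14155 >1
  x=-3.567: |R|=1.08183 >1
  x=-3.497: |R|=1.05779 >1
So |R|<1 on (-3.3333, 0).

z∈(-3.3333,0).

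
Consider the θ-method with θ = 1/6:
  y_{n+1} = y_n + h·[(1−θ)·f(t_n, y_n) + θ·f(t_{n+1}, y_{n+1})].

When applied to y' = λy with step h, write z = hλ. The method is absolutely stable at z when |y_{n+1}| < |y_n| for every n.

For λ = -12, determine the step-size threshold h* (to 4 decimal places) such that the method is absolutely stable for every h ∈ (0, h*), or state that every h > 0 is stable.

(-3.0000,0); λ=-12 ⇒ h* = (3)/12 = 0.2500.

Test eqn y'=λy, z=hλ:
  y_{n+1} = y_n + z·[5/6·y_n + 1/6·y_{n+1}] ⇒ (1 − 1/6z)y_{n+1} = (1 + 5/6z)y_n
  Hence R(z) = (1 + 5/6z)/(1 − 1/6z).

Need |R(x)|<1, x<0.
x=-0.36: |R|=0.6604
R=−1: 1+5/6x = −1+1/6x ⇒ -2/3x=2 ⇒ x=2/(-2/3)=-3.0000
Confirm numerically:
  x=-2.880: |R|=0.94595 <1
  x=-2.374: |R|=0.70098 <1
  x=-2.060: |R|=0.53350 <1
  x=-2.003: |R|=0.50169 <1
  x=-3.303: |R|=1.13028 >1
  x=-3.129: |R|=1.05652 >1
  x=-3.067: |R|=1.02956 >1
Interval (-3.0000, 0).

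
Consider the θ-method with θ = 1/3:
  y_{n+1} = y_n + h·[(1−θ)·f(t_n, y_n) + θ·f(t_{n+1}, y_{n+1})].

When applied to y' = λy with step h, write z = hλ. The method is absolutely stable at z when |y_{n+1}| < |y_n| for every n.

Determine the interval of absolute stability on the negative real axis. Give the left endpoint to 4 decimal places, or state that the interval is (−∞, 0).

On y'=λy, z=hλ:
  y_{n+1} = y_n + z·[2/3·y_n + 1/3·y_{n+1}] ⇒ (1 − 1/3z)y_{n+1} = (1 + 2/3z)y_n
  Hence R(z) = (1 + 2/3z)/(1 − 1/3z).

Need |R(x)|<1, x<0.
x=-1.59: |R|=0.0392
R=−1: 1+2/3x = −1+1/3x ⇒ -1/3x=2 ⇒ x=2/(-1/3)=-6.0000
Confirm numerically:
  x=-5.171: |R|=0.89854 <1
  x=-3.915: |R|=0.69848 <1
  x=-2.817: |R|=0.45281 <1
  x=-6.397: |R|=1.04225 >1
  x=-6.128: |R|=1.01402 >1
  x=-6.075: |R|=1.00826 >1
Stable set (-6.0000, 0).

z∈(-6.0000,0).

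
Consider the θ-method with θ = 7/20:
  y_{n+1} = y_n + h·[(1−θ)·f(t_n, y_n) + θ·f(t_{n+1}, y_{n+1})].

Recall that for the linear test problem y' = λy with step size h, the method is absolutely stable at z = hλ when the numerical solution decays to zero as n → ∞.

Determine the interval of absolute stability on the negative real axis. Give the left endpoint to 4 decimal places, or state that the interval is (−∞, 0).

z∈(-6.6667,0).

On y'=λy, z=hλ:
  y_{n+1} = y_n + z·[13/20·y_n + 7/20·y_{n+1}] ⇒ (1 − 7/20z)y_{n+1} = (1 + 13/20z)y_n
  Hence R(z) = (1 + 13/20z)/(1 − 7/20z).

Find x<0 with |R(x)|<1.
x=-1.48: |R|=0.0250
R=−1: 1+13/20x = −1+7/20x ⇒ -3/10x=2 ⇒ x=2/(-3/10)=-6.6667
Confirm numerically:
  x=-6.642: |R|=0.99777 <1
  x=-6.398: |R|=0.97512 <1
  x=-5.829: |R|=0.91734 <1
  x=-4.573: |R|=0.75847 <1
  x=-7.252: |R|=1.04963 >1
  x=-7.134: |R|=1.04009 >1
So |R|<1 on (-6.6667, 0).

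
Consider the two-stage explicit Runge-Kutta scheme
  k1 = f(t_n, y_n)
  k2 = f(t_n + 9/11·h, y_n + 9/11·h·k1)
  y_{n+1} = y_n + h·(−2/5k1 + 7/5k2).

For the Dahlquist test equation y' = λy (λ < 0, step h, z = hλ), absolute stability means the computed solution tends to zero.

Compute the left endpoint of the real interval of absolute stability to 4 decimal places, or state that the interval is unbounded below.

Test eqn y'=λy, z=hλ:
  k1=λy_n ⇒ h·k1=z·y_n;  k2=λ(1+9/11z)y_n ⇒ h·k2=z(1+9/11z)y_n
  y_{n+1}/y_n = 1 − 2/5z + 7/5z(1+9/11z) = 1 + z + 63/55z²
  R(z) = 1 + z + 63/55z².

Need |R(x)|<1, x<0.
x=-1.15: |R|=1.3649
R=1: x+63/55x²=0 ⇒ x=−55/63=-0.8730; min R=1−1/(4·63/55)=0.7817>−1
Confirm numerically:
  x=-0.698: |R|=0.86007 <1
  x=-0.678: |R|=0.84855 <1
  x=-0.521: |R|=0.78992 <1
  x=-0.428: |R|=0.78183 <1
  x=-1.443: |R|=1.94212 >1
  x=-1.232: |R|=1.50660 >1
Interval (-0.8730, 0).

left endpoint -0.8730.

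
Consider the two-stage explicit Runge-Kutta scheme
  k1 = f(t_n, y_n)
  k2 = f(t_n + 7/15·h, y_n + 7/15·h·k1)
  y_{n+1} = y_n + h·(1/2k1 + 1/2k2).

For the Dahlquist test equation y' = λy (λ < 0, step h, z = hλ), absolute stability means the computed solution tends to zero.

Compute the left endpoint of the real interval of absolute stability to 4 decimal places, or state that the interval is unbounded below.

With y'=λy (z=hλ):
  k1=λy_n ⇒ h·k1=z·y_n;  k2=λ(1+7/15z)y_n ⇒ h·k2=z(1+7/15z)y_n
  y_{n+1}/y_n = 1 + 1/2z + 1/2z(1+7/15z) = 1 + z + 7/30z²
  ⇒ R(z) = 1 + z + 7/30z².

Find x<0 with |R(x)|<1.
x=-1.67: |R|=0.0193
R=1: x+7/30x²=0 ⇒ x=−30/7=-4.2857; min R=1−1/(4·7/30)=-0.0714>−1
Confirm numerically:
  x=-3.752: |R|=0.53275 <1
  x=-2.028: |R|=0.06835 <1
  x=-1.946: |R|=0.06239 <1
  x=-4.884: |R|=1.68181 >1
  x=-4.398: |R|=1.11523 >1
Interval (-4.2857, 0).

z* = -4.2857.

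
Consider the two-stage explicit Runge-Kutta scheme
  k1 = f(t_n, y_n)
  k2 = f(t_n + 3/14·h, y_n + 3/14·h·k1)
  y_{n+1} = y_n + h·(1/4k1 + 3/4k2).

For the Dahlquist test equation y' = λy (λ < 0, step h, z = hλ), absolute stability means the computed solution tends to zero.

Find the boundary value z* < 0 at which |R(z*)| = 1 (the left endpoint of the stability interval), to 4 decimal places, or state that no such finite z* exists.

Test eqn y'=λy, z=hλ:
  k1=λy_n ⇒ h·k1=z·y_n;  k2=λ(1+3/14z)y_n ⇒ h·k2=z(1+3/14z)y_n
  y_{n+1}/y_n = 1 + 1/4z + 3/4z(1+3/14z) = 1 + z + 9/56z²
  Hence R(z) = 1 + z + 9/56z².

Find x<0 with |R(x)|<1.
x=-0.89: |R|=0.2373
R=1: x+9/56x²=0 ⇒ x=−56/9=-6.2222; min R=1−1/(4·9/56)=-0.5556>−1
Confirm numerically:
  x=-5.798: |R|=0.60470 <1
  x=-5.089: |R|=0.07317 <1
  x=-4.975: |R|=0.00278 <1
  x=-6.727: |R|=1.54573 >1
  x=-6.680: |R|=1.49146 >1
  x=-6.622: |R|=1.42546 >1
So |R|<1 on (-6.2222, 0).

left endpoint -6.2222.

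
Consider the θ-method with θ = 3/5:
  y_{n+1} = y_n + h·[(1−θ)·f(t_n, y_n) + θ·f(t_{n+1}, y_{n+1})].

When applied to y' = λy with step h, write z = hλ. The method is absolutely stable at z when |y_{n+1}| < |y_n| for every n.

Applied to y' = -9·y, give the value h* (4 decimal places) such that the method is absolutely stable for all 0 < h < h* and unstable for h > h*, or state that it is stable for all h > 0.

With y'=λy (z=hλ):
  y_{n+1} = y_n + z·[2/5·y_n + 3/5·y_{n+1}] ⇒ (1 − 3/5z)y_{n+1} = (1 + 2/5z)y_n
  Hence R(z) = (1 + 2/5z)/(1 − 3/5z).

Find x<0 with |R(x)|<1.
x=-1.33: |R|=0.2603
x=-2: |R|=0.0909
x=-10: |R|=0.4286
x=-100: |R|=0.6393
θ=3/5≥1/2 ⇒ |1+2/5x|<|1−3/5x| ∀x<0 ⇒ unbounded interval.

interval (−∞, 0). Any h>0 works for λ=-9.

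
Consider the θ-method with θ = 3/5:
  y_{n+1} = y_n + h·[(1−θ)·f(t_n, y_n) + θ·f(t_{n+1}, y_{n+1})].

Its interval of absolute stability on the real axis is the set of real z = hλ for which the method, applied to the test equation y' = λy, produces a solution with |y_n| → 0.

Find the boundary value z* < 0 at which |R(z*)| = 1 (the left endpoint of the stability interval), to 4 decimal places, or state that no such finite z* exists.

With y'=λy (z=hλ):
  y_{n+1} = y_n + z·[2/5·y_n + 3/5·y_{n+1}] ⇒ (1 − 3/5z)y_{n+1} = (1 + 2/5z)y_n
  ⇒ R(z) = (1 + 2/5z)/(1 − 3/5z).

Need |R(x)|<1, x<0.
x=-0.68: |R|=0.5170
x=-2: |R|=0.0909
x=-10: |R|=0.4286
x=-100: |R|=0.6393
θ=3/5≥1/2 ⇒ |1+2/5x|<|1−3/5x| ∀x<0 ⇒ interval (−∞,0).

(−∞, 0) — no finite endpoint.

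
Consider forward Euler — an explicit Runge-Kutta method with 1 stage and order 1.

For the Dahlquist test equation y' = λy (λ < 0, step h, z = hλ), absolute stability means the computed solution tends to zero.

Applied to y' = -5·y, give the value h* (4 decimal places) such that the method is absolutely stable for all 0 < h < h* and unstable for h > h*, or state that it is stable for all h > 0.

(-2.0000,0); λ=-5 ⇒ h* = 0.4000.

Set f=λy, z=hλ:
  order 1, 1-stage ⇒ R(z)=1+z
  (e.g. R(-0.47)=0.53000, |R|=0.53000)

Find x<0 with |R(x)|<1.
x=-0.47: |R|=0.5300
|R(-1.63)|=0.6300 |R(-1.17)|=0.1700 |R(-0.77)|=0.2300
Bisect:
  x_lo=-2.8153 |R|=1.8153  x_hi=-0.2027 |R|=0.7973
  mid=-1.50901 |R|=0.50901 →hi
  mid=-2.16218 |R|=1.16218 →lo
  mid=-1.83560 |R|=0.83560 →hi
  mid=-1.99889 |R|=0.99889 →hi
  mid=-2.08053 |R|=1.08053 →lo
  mid=-2.03971 |R|=1.03971 →lo
  mid=-2.01930 |R|=1.01930 →lo
  mid=-2.00909 |R|=1.00909 →lo
  mid=-2.00399 |R|=1.00399 →lo
  ...
  [-2.00000,-1.99984] ⇒ x*=-2.0000
Stable set (-2.0000, 0).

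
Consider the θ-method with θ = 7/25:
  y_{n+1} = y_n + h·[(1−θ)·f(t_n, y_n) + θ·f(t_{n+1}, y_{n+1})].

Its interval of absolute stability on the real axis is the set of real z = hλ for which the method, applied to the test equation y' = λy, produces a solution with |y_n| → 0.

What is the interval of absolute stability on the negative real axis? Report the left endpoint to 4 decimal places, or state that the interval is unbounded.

z∈(-4.5455,0).

On y'=λy, z=hλ:
  y_{n+1} = y_n + z·[18/25·y_n + 7/25·y_{n+1}] ⇒ (1 − 7/25z)y_{n+1} = (1 + 18/25z)y_n
  ⇒ R(z) = (1 + 18/25z)/(1 − 7/25z).

Solve |R(x)|<1 on ℝ⁻.
x=-0.57: |R|=0.5085
R=−1: 1+18/25x = −1+7/25x ⇒ -11/25x=2 ⇒ x=2/(-11/25)=-4.5455
Confirm numerically:
  x=-4.406: |R|=0.97253 <1
  x=-3.277: |R|=0.70894 <1
  x=-2.398: |R|=0.43469 <1
  x=-2.161: |R|=0.34635 <1
  x=-4.820: |R|=1.05141 >1
  x=-4.711: |R|=1.03141 >1
  x=-4.632: |R|=1.01658 >1
So |R|<1 on (-4.5455, 0).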